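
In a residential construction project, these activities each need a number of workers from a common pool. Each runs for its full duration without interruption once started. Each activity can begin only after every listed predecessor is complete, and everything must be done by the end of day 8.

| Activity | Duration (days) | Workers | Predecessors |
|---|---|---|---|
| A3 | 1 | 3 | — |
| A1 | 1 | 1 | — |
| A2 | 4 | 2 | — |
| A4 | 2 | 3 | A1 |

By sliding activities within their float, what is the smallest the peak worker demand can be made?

Early-start (A3@1, A1@1, A2@1, A4@2) gives peak 6: d1:6  d2:5  d3:5  d4:2  d5:0  d6:0  d7:0  d8:0.
Shift A1→2, A2→2, A4→6.
Schedule A3@1, A1@2, A2@2, A4@6: d1:3  d2:3  d3:2  d4:2  d5:2  d6:3  d7:3  d8:0 — peak 3.
Total worker-days = 18 over 8 days ⇒ peak ≥ ⌈18/8⌉ = 3, so 3 is optimal.

3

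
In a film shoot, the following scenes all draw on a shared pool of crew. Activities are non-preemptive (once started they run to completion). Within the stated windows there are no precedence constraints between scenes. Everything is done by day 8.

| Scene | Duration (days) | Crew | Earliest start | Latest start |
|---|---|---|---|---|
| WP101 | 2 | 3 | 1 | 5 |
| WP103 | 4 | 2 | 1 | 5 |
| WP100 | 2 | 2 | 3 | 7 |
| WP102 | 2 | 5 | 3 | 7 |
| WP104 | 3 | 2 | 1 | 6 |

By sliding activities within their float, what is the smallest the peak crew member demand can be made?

5

Early-start (WP101@1, WP103@1, WP100@3, WP102@3, WP104@1) gives peak 11: d1:7  d2:7  d3:11  d4:9  d5:0  d6:0  d7:0  d8:0.
Shift WP100→5, WP102→7, WP104→3.
Schedule WP101@1, WP103@1, WP100@5, WP102@7, WP104@3: d1:5  d2:5  d3:4  d4:4  d5:4  d6:2  d7:5  d8:5 — peak 5.
Total crew member-days = 34 over 8 days ⇒ peak ≥ ⌈34/8⌉ = 5, so 5 is optimal.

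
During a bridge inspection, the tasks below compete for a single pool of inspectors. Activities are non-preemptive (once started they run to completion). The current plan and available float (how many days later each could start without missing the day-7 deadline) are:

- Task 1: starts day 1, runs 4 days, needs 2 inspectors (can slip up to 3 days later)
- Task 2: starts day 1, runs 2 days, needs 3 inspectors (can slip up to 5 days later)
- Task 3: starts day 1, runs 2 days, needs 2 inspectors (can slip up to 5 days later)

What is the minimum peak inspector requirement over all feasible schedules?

4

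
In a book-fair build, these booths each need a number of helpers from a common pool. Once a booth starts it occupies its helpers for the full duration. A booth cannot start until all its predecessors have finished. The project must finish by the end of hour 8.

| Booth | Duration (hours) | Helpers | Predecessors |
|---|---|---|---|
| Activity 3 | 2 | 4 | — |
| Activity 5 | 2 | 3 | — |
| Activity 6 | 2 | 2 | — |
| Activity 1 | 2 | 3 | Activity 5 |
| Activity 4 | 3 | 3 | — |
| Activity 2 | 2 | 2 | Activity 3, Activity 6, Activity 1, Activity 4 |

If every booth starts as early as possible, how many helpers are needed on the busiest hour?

12

Early-start schedule: Activity 3@1, Activity 5@1, Activity 6@1, Activity 1@3, Activity 4@1, Activity 2@5.
Load per hour: hour 1: 12, hour 2: 12, hour 3: 6, hour 4: 3, hour 5: 2, hour 6: 2, hour 7: 0, hour 8: 0.
Peak is 12.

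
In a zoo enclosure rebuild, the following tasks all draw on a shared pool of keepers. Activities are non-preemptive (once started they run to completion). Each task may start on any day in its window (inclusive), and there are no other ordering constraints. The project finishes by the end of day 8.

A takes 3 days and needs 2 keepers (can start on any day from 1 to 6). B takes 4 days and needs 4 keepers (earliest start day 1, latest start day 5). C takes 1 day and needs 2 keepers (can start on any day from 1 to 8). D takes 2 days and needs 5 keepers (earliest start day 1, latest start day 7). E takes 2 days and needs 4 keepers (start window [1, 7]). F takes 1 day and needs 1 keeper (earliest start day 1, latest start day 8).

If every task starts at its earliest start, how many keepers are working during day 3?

6

At early start, day 3 has: A, B.
Demand: 2 + 4 = 6.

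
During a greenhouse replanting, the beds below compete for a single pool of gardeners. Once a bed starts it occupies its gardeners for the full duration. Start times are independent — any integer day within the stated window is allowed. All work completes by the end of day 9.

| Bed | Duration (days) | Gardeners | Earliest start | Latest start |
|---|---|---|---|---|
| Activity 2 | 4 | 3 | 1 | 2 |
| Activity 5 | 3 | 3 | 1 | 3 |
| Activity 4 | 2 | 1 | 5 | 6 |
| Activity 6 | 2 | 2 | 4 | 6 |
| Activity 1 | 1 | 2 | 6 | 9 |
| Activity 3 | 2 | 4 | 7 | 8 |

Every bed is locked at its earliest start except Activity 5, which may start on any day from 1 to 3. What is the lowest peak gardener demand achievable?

6

Activity 5@1: d1:6  d2:6  d3:6  d4:5  d5:3  d6:3  d7:4  d8:4  d9:0 → peak 6
Activity 5@2: d1:3  d2:6  d3:6  d4:8  d5:3  d6:3  d7:4  d8:4  d9:0 → peak 8
Activity 5@3: d1:3  d2:3  d3:6  d4:8  d5:6  d6:3  d7:4  d8:4  d9:0 → peak 8
Best is Activity 5@1, peak 6.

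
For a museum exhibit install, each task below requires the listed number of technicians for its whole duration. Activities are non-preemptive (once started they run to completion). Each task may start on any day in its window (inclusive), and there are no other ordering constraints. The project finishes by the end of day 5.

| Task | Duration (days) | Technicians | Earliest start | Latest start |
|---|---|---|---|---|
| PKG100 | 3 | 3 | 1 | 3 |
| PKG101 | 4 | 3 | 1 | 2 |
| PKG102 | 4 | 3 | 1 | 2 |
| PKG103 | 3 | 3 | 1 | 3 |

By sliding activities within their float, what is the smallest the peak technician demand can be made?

Schedule PKG100@1, PKG101@1, PKG102@1, PKG103@1: d1:12  d2:12  d3:12  d4:6  d5:0 — peak 12.

12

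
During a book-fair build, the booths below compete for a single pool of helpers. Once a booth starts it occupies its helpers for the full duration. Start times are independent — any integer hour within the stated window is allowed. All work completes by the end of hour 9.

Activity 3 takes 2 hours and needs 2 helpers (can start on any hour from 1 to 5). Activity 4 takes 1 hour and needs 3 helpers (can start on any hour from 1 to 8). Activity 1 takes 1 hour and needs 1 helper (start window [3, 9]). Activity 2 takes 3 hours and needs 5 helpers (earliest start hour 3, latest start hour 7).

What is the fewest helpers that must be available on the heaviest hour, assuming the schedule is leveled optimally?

Early-start (Activity 3@1, Activity 4@1, Activity 1@3, Activity 2@3) gives peak 6: h1:5  h2:2  h3:6  h4:5  h5:5  h6:0  h7:0  h8:0  h9:0.
Shift Activity 2→4.
Schedule Activity 3@1, Activity 4@1, Activity 1@3, Activity 2@4: h1:5  h2:2  h3:1  h4:5  h5:5  h6:5  h7:0  h8:0  h9:0 — peak 5.

5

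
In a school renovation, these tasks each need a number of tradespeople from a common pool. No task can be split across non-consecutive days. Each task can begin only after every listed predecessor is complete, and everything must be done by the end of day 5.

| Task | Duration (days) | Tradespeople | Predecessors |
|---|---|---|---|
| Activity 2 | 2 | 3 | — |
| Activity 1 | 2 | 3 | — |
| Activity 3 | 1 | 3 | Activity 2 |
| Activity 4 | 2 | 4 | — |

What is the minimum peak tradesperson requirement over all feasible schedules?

6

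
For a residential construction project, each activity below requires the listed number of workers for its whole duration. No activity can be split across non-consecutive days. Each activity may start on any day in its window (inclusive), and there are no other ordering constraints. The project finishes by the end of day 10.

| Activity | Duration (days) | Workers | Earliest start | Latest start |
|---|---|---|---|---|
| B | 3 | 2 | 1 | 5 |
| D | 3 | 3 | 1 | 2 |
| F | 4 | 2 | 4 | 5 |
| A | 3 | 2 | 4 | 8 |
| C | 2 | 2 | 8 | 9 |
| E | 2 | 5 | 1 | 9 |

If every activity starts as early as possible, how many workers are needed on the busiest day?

10

Early-start schedule: B@1, D@1, F@4, A@4, C@8, E@1.
Load per day: day 1: 10, day 2: 10, day 3: 5, day 4: 4, day 5: 4, day 6: 4, day 7: 2, day 8: 2, day 9: 2, day 10: 0.
Peak is 10.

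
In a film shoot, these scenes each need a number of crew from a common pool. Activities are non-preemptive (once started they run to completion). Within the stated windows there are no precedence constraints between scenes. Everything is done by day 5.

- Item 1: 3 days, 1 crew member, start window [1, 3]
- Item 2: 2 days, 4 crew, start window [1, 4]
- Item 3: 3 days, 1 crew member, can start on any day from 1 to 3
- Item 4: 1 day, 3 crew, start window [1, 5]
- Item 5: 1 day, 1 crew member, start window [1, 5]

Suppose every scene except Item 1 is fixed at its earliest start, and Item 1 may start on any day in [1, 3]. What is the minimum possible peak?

Item 1@1: d1:10  d2:6  d3:2  d4:0  d5:0 → peak 10
Item 1@2: d1:9  d2:6  d3:2  d4:1  d5:0 → peak 9
Item 1@3: d1:9  d2:5  d3:2  d4:1  d5:1 → peak 9
Best is Item 1@2, peak 9.

9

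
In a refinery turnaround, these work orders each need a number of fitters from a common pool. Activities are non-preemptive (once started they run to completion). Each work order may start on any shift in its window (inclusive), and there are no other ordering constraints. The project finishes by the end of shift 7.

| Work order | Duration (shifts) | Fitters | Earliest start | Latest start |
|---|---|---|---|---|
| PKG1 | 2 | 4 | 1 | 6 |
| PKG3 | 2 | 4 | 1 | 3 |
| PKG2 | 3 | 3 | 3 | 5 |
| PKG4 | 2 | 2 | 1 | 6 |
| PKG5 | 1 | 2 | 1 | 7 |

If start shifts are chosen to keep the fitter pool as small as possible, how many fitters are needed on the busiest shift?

5

Early-start (PKG1@1, PKG3@1, PKG2@3, PKG4@1, PKG5@1) gives peak 12: s1:12  s2:10  s3:3  s4:3  s5:3  s6:0  s7:0.
Shift PKG3→3, PKG2→5, PKG4→5, PKG5→7.
Schedule PKG1@1, PKG3@3, PKG2@5, PKG4@5, PKG5@7: s1:4  s2:4  s3:4  s4:4  s5:5  s6:5  s7:5 — peak 5.
Total fitter-shifts = 31 over 7 shifts ⇒ peak ≥ ⌈31/7⌉ = 5, so 5 is optimal.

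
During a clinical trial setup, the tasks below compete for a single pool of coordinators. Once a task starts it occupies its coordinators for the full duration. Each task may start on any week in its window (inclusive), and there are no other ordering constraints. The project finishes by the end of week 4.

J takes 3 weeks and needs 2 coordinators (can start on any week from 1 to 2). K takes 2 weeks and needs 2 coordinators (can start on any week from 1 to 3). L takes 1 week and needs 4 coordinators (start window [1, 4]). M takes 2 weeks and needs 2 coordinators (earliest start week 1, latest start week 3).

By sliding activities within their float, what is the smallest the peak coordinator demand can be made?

6

Early-start (J@1, K@1, L@1, M@1) gives peak 10: w1:10  w2:6  w3:2  w4:0.
Shift L→3.
Schedule J@1, K@1, L@3, M@1: w1:6  w2:6  w3:6  w4:0 — peak 6.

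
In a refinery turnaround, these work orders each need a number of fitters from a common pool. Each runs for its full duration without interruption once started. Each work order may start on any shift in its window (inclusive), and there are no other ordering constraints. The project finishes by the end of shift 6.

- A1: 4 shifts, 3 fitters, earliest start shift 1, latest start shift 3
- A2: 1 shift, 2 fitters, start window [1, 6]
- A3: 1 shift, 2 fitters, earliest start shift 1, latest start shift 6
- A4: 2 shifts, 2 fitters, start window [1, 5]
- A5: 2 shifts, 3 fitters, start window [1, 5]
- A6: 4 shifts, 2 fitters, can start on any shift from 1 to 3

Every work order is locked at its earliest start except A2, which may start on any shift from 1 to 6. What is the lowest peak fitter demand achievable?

12

A2@1: s1:14  s2:10  s3:5  s4:5  s5:0  s6:0 → peak 14
A2@2: s1:12  s2:12  s3:5  s4:5  s5:0  s6:0 → peak 12
A2@3: s1:12  s2:10  s3:7  s4:5  s5:0  s6:0 → peak 12
A2@4: s1:12  s2:10  s3:5  s4:7  s5:0  s6:0 → peak 12
A2@5: s1:12  s2:10  s3:5  s4:5  s5:2  s6:0 → peak 12
A2@6: s1:12  s2:10  s3:5  s4:5  s5:0  s6:2 → peak 12
Best is A2@2, peak 12.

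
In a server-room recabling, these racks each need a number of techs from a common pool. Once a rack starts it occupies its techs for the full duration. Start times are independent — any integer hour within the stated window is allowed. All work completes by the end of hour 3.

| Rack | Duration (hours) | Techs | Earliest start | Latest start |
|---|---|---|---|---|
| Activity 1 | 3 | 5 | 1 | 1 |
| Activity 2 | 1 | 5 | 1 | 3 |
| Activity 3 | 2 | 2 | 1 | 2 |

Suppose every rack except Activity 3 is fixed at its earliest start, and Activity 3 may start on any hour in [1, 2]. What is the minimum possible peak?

Activity 3@1: h1:12  h2:7  h3:5 → peak 12
Activity 3@2: h1:10  h2:7  h3:7 → peak 10
Best is Activity 3@2, peak 10.

10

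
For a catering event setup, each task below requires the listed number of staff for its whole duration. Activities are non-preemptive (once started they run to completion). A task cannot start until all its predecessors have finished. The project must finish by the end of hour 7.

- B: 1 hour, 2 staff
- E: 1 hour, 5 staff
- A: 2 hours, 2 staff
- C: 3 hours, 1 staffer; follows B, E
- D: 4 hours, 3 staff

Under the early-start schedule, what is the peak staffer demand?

Early-start schedule: B@1, E@1, A@1, C@2, D@1.
Load per hour: hour 1: 12, hour 2: 6, hour 3: 4, hour 4: 4, hour 5: 0, hour 6: 0, hour 7: 0.
Peak is 12.

12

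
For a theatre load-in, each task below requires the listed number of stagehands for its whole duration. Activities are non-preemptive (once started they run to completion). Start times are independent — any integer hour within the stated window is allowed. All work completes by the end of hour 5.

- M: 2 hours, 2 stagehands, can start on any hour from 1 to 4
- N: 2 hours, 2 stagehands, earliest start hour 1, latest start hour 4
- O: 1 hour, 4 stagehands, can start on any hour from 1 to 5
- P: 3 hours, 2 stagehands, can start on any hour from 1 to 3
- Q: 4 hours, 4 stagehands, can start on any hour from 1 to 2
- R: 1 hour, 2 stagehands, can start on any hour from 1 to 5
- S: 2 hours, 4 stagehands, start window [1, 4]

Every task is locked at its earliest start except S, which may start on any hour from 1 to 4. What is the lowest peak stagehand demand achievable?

S@1: h1:20  h2:14  h3:6  h4:4  h5:0 → peak 20
S@2: h1:16  h2:14  h3:10  h4:4  h5:0 → peak 16
S@3: h1:16  h2:10  h3:10  h4:8  h5:0 → peak 16
S@4: h1:16  h2:10  h3:6  h4:8  h5:4 → peak 16
Best is S@2, peak 16.

16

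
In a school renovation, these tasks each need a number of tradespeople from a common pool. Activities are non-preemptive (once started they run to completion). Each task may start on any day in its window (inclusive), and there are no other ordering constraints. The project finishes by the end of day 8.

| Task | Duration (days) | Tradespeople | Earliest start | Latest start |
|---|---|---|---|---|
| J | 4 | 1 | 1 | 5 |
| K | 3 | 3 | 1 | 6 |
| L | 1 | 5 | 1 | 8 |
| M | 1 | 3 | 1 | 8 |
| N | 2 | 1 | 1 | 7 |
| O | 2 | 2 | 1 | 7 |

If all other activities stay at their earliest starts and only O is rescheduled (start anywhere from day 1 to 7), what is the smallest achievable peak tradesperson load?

13

O@1: d1:15  d2:7  d3:4  d4:1  d5:0  d6:0  d7:0  d8:0 → peak 15
O@2: d1:13  d2:7  d3:6  d4:1  d5:0  d6:0  d7:0  d8:0 → peak 13
O@3: d1:13  d2:5  d3:6  d4:3  d5:0  d6:0  d7:0  d8:0 → peak 13
O@4: d1:13  d2:5  d3:4  d4:3  d5:2  d6:0  d7:0  d8:0 → peak 13
O@5: d1:13  d2:5  d3:4  d4:1  d5:2  d6:2  d7:0  d8:0 → peak 13
O@6: d1:13  d2:5  d3:4  d4:1  d5:0  d6:2  d7:2  d8:0 → peak 13
O@7: d1:13  d2:5  d3:4  d4:1  d5:0  d6:0  d7:2  d8:2 → peak 13
Best is O@2, peak 13.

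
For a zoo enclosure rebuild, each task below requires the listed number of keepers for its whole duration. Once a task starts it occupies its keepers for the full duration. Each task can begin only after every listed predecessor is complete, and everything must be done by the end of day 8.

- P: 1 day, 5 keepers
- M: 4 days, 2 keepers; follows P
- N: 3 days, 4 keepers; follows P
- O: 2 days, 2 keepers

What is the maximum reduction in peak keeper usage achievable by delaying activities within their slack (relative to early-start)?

Early-start peak: d1:7  d2:8  d3:6  d4:6  d5:2  d6:0  d7:0  d8:0 ⇒ 8.
Leveled (P@1, M@2, N@6, O@2): d1:5  d2:4  d3:4  d4:2  d5:2  d6:4  d7:4  d8:4 ⇒ 5.
Reduction 8 − 5 = 3.

3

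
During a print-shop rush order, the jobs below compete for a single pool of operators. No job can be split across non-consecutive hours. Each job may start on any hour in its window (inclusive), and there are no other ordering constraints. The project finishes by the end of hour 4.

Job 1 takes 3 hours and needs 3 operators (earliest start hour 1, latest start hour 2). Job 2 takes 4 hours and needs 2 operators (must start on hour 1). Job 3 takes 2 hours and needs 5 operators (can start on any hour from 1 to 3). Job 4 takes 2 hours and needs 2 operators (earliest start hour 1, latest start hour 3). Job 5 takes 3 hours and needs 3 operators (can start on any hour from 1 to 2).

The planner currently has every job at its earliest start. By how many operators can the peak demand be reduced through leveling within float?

2

Early-start peak: h1:15  h2:15  h3:8  h4:2 ⇒ 15.
Leveled (Job 1@1, Job 2@1, Job 3@1, Job 4@3, Job 5@1): h1:13  h2:13  h3:10  h4:4 ⇒ 13.
Reduction 15 − 13 = 2.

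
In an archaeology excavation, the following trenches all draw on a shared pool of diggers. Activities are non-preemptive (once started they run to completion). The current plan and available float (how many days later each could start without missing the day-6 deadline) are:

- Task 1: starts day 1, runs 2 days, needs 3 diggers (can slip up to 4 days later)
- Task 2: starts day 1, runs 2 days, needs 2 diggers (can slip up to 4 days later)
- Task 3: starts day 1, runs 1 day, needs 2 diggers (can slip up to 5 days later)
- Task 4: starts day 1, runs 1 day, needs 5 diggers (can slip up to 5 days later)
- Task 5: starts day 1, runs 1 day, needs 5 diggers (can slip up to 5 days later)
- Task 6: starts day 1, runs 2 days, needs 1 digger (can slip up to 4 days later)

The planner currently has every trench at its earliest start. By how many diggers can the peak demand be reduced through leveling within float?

Early-start peak: d1:18  d2:6  d3:0  d4:0  d5:0  d6:0 ⇒ 18.
Leveled (Task 1@1, Task 2@1, Task 3@3, Task 4@5, Task 5@6, Task 6@3): d1:5  d2:5  d3:3  d4:1  d5:5  d6:5 ⇒ 5.
Reduction 18 − 5 = 13.

13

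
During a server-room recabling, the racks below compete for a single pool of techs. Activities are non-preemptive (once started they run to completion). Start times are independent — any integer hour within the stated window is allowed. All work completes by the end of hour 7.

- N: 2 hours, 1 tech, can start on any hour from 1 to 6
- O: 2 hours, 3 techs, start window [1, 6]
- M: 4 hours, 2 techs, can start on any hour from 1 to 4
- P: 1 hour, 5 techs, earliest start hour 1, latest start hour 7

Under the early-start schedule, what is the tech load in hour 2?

At early start, hour 2 has: N, O, M.
Demand: 1 + 3 + 2 = 6.

6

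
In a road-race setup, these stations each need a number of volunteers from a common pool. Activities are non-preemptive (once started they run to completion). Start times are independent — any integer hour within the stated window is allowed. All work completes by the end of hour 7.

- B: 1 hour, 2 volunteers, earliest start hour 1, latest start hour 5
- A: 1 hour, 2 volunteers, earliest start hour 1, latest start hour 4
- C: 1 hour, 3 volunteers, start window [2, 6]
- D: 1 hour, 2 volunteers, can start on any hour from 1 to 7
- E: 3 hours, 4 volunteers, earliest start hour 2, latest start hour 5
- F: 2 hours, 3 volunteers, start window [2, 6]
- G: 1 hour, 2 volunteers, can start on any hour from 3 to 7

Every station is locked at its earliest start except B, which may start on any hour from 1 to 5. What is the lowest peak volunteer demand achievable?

B@1: h1:6  h2:10  h3:9  h4:4  h5:0  h6:0  h7:0 → peak 10
B@2: h1:4  h2:12  h3:9  h4:4  h5:0  h6:0  h7:0 → peak 12
B@3: h1:4  h2:10  h3:11  h4:4  h5:0  h6:0  h7:0 → peak 11
B@4: h1:4  h2:10  h3:9  h4:6  h5:0  h6:0  h7:0 → peak 10
B@5: h1:4  h2:10  h3:9  h4:4  h5:2  h6:0  h7:0 → peak 10
Best is B@1, peak 10.

10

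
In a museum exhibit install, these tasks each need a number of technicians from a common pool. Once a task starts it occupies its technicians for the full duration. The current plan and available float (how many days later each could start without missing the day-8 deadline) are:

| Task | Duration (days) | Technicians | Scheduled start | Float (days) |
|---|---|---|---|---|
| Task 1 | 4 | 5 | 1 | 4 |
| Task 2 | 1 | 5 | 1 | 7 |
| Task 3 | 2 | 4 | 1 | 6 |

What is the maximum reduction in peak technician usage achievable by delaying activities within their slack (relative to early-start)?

9

Early-start peak: d1:14  d2:9  d3:5  d4:5  d5:0  d6:0  d7:0  d8:0 ⇒ 14.
Leveled (Task 1@1, Task 2@5, Task 3@6): d1:5  d2:5  d3:5  d4:5  d5:5  d6:4  d7:4  d8:0 ⇒ 5.
Reduction 14 − 5 = 9.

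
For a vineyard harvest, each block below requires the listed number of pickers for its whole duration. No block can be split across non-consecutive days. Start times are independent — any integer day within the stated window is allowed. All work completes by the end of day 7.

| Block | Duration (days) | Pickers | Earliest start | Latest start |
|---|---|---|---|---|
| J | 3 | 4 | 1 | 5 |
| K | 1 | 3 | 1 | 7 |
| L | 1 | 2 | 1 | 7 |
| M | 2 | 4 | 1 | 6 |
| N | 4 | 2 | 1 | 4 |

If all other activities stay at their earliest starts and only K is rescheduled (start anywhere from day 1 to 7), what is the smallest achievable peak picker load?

12

K@1: d1:15  d2:10  d3:6  d4:2  d5:0  d6:0  d7:0 → peak 15
K@2: d1:12  d2:13  d3:6  d4:2  d5:0  d6:0  d7:0 → peak 13
K@3: d1:12  d2:10  d3:9  d4:2  d5:0  d6:0  d7:0 → peak 12
K@4: d1:12  d2:10  d3:6  d4:5  d5:0  d6:0  d7:0 → peak 12
K@5: d1:12  d2:10  d3:6  d4:2  d5:3  d6:0  d7:0 → peak 12
K@6: d1:12  d2:10  d3:6  d4:2  d5:0  d6:3  d7:0 → peak 12
K@7: d1:12  d2:10  d3:6  d4:2  d5:0  d6:0  d7:3 → peak 12
Best is K@3, peak 12.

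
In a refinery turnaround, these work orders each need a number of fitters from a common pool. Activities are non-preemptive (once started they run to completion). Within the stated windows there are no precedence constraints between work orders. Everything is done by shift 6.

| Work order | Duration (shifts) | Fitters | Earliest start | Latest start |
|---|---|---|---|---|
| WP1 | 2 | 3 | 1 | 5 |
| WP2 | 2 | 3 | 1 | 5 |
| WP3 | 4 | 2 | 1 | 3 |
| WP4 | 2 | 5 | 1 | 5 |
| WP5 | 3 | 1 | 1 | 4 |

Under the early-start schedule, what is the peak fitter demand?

14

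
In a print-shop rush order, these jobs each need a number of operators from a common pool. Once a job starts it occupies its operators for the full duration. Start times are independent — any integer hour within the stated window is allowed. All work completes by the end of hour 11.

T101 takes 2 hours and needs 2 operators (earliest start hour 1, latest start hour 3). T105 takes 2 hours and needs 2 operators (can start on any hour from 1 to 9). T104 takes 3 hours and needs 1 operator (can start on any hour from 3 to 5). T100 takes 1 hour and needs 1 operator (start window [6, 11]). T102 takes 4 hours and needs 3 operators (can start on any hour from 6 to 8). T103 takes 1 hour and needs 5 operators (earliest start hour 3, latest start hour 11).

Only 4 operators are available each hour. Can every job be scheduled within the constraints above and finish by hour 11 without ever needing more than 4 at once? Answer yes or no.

no

The minimum achievable peak is 5; 4 < 5, so no feasible schedule stays within the cap.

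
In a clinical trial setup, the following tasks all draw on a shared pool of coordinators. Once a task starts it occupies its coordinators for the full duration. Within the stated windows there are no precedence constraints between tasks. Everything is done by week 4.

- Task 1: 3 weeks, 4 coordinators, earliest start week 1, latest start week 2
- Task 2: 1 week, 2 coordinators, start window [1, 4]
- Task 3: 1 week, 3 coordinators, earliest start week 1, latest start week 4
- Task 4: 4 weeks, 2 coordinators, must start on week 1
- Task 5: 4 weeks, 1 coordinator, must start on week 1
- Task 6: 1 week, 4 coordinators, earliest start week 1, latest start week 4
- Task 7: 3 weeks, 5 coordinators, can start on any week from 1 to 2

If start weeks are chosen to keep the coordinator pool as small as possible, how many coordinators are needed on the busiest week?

Early-start (Task 1@1, Task 2@1, Task 3@1, Task 4@1, Task 5@1, Task 6@1, Task 7@1) gives peak 21: w1:21  w2:12  w3:12  w4:3.
Shift Task 6→4, Task 7→2.
Schedule Task 1@1, Task 2@1, Task 3@1, Task 4@1, Task 5@1, Task 6@4, Task 7@2: w1:12  w2:12  w3:12  w4:12 — peak 12.
Total coordinator-weeks = 48 over 4 weeks ⇒ peak ≥ ⌈48/4⌉ = 12, so 12 is optimal.

12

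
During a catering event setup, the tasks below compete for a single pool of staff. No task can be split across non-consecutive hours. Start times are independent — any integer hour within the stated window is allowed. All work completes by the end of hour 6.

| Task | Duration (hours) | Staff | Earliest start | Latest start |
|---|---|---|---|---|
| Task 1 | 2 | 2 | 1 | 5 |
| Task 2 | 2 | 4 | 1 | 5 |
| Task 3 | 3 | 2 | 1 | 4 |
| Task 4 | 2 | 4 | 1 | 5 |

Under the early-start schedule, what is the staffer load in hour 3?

At early start, hour 3 has: Task 3.
Demand: 2 = 2.

2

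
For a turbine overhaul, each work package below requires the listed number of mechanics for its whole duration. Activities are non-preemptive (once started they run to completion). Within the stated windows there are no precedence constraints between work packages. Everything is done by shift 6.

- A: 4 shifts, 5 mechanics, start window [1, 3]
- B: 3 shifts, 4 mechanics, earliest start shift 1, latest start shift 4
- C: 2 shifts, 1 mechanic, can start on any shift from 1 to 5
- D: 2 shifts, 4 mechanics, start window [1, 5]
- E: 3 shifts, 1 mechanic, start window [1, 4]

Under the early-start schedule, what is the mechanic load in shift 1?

At early start, shift 1 has: A, B, C, D, E.
Demand: 5 + 4 + 1 + 4 + 1 = 15.

15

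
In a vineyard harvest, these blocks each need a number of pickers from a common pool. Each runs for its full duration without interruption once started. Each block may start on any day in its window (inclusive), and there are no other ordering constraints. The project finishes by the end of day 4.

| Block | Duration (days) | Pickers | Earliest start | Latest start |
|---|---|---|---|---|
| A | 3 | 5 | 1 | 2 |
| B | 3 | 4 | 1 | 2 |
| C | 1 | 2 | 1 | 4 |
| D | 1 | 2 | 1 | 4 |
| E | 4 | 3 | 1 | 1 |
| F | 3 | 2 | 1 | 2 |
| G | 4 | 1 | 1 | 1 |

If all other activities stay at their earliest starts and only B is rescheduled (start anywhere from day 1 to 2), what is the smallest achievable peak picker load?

15

B@1: d1:19  d2:15  d3:15  d4:4 → peak 19
B@2: d1:15  d2:15  d3:15  d4:8 → peak 15
Best is B@2, peak 15.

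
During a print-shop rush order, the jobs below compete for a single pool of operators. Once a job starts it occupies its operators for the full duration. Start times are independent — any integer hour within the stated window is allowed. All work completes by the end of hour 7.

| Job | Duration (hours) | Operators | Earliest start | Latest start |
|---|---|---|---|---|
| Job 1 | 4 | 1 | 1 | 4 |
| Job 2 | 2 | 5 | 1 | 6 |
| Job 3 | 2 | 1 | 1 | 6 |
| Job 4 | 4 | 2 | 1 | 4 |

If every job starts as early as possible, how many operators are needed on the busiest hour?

Early-start schedule: Job 1@1, Job 2@1, Job 3@1, Job 4@1.
Load per hour: hour 1: 9, hour 2: 9, hour 3: 3, hour 4: 3, hour 5: 0, hour 6: 0, hour 7: 0.
Peak is 9.

9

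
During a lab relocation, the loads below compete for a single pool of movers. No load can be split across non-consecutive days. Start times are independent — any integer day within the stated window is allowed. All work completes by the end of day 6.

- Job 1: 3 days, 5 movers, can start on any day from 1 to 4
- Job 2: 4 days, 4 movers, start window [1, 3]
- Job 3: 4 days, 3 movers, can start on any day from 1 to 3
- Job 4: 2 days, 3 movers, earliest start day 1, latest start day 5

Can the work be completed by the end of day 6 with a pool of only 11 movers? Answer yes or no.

The minimum achievable peak is 12; 11 < 12, so no feasible schedule stays within the cap.

no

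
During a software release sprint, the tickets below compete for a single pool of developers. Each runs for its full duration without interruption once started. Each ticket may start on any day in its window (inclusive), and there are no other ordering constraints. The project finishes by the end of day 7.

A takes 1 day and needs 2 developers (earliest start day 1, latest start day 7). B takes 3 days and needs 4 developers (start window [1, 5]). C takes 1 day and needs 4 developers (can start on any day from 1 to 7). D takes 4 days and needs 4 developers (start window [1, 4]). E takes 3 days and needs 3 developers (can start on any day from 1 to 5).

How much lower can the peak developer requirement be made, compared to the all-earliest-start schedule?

9

Early-start peak: d1:17  d2:11  d3:11  d4:4  d5:0  d6:0  d7:0 ⇒ 17.
Leveled (A@1, B@1, C@2, D@3, E@4): d1:6  d2:8  d3:8  d4:7  d5:7  d6:7  d7:0 ⇒ 8.
Reduction 17 − 8 = 9.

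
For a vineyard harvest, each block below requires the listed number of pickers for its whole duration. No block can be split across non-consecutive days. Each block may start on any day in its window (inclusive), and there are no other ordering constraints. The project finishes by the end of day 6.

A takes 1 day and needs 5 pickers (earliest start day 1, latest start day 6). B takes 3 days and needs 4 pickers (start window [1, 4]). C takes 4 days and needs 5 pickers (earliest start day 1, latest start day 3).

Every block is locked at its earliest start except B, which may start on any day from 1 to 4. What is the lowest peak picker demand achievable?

B@1: d1:14  d2:9  d3:9  d4:5  d5:0  d6:0 → peak 14
B@2: d1:10  d2:9  d3:9  d4:9  d5:0  d6:0 → peak 10
B@3: d1:10  d2:5  d3:9  d4:9  d5:4  d6:0 → peak 10
B@4: d1:10  d2:5  d3:5  d4:9  d5:4  d6:4 → peak 10
Best is B@2, peak 10.

10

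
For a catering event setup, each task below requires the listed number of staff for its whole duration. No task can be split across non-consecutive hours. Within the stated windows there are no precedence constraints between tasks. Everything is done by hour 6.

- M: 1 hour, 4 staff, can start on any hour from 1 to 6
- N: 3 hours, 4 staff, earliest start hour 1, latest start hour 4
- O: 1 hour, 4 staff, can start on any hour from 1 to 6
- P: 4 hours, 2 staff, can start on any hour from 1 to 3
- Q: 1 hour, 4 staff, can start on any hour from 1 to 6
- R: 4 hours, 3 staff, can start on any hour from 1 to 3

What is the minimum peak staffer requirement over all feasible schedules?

9

Early-start (M@1, N@1, O@1, P@1, Q@1, R@1) gives peak 21: h1:21  h2:9  h3:9  h4:5  h5:0  h6:0.
Shift O→2, P→3, Q→4, R→3.
Schedule M@1, N@1, O@2, P@3, Q@4, R@3: h1:8  h2:8  h3:9  h4:9  h5:5  h6:5 — peak 9.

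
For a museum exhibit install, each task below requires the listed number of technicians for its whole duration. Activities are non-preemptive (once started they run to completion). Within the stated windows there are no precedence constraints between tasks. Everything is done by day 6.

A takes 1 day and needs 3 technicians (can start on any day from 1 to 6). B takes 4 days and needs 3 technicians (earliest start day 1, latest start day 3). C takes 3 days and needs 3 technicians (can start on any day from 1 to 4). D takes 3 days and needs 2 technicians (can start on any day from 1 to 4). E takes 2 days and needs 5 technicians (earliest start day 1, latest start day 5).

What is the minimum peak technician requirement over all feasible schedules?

8

Early-start (A@1, B@1, C@1, D@1, E@1) gives peak 16: d1:16  d2:13  d3:8  d4:3  d5:0  d6:0.
Shift C→2, E→5.
Schedule A@1, B@1, C@2, D@1, E@5: d1:8  d2:8  d3:8  d4:6  d5:5  d6:5 — peak 8.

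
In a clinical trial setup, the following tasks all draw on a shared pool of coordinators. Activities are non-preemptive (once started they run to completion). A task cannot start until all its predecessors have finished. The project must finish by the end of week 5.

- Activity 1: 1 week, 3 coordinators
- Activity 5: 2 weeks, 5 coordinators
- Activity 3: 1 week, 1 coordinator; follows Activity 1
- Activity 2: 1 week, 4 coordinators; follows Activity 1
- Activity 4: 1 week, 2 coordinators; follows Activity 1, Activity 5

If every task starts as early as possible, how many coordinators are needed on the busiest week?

10

Early-start schedule: Activity 1@1, Activity 5@1, Activity 3@2, Activity 2@2, Activity 4@3.
Load per week: week 1: 8, week 2: 10, week 3: 2, week 4: 0, week 5: 0.
Peak is 10.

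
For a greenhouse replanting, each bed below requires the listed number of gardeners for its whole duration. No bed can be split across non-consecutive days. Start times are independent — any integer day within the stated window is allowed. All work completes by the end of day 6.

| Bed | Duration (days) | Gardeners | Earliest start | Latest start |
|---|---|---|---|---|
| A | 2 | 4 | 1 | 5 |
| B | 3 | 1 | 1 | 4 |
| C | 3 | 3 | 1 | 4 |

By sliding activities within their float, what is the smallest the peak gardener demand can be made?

4

Early-start (A@1, B@1, C@1) gives peak 8: d1:8  d2:8  d3:4  d4:0  d5:0  d6:0.
Shift B→3, C→3.
Schedule A@1, B@3, C@3: d1:4  d2:4  d3:4  d4:4  d5:4  d6:0 — peak 4.
Total gardener-days = 20 over 6 days ⇒ peak ≥ ⌈20/6⌉ = 4, so 4 is optimal.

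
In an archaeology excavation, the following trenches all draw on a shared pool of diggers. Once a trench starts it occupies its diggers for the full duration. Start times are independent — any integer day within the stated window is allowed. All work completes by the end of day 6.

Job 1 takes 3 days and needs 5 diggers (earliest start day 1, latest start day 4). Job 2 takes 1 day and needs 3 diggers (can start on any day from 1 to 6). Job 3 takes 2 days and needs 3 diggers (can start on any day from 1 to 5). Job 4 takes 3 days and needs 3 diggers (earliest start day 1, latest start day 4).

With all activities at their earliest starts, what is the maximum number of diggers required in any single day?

Early-start schedule: Job 1@1, Job 2@1, Job 3@1, Job 4@1.
Load per day: day 1: 14, day 2: 11, day 3: 8, day 4: 0, day 5: 0, day 6: 0.
Peak is 14.

14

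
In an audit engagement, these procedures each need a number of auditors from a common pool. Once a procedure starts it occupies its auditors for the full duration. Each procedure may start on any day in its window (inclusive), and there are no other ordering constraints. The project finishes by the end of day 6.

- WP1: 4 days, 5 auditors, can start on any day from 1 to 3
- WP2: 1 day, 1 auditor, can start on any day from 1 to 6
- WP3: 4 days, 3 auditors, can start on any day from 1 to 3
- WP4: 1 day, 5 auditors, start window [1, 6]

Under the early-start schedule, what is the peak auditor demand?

Early-start schedule: WP1@1, WP2@1, WP3@1, WP4@1.
Load per day: day 1: 14, day 2: 8, day 3: 8, day 4: 8, day 5: 0, day 6: 0.
Peak is 14.

14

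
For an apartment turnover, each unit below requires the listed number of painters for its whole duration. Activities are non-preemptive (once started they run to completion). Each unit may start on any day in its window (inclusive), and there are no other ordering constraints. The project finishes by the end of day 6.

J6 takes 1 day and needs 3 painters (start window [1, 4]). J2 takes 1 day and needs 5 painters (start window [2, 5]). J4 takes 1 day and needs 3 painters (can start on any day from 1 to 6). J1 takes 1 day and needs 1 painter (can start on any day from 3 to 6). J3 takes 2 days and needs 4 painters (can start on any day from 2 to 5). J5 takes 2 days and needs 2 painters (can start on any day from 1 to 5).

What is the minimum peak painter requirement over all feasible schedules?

5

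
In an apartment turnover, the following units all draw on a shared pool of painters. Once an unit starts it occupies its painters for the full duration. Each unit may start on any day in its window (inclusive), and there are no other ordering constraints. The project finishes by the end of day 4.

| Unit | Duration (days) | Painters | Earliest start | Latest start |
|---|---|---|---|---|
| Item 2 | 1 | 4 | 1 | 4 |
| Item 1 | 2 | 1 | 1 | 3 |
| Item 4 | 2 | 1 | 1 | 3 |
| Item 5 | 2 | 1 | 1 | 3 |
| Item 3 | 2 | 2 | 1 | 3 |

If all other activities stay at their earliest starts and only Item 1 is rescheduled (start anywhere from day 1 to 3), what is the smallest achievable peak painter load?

8

Item 1@1: d1:9  d2:5  d3:0  d4:0 → peak 9
Item 1@2: d1:8  d2:5  d3:1  d4:0 → peak 8
Item 1@3: d1:8  d2:4  d3:1  d4:1 → peak 8
Best is Item 1@2, peak 8.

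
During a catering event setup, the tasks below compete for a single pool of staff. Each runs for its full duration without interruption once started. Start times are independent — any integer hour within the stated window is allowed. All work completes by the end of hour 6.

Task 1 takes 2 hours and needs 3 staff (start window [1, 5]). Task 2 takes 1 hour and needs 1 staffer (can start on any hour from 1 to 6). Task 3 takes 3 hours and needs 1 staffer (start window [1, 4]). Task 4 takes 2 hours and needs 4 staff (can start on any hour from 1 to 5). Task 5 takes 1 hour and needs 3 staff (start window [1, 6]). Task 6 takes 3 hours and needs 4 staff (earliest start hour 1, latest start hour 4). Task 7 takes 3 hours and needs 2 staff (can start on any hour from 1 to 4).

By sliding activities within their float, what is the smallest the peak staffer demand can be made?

7

Early-start (Task 1@1, Task 2@1, Task 3@1, Task 4@1, Task 5@1, Task 6@1, Task 7@1) gives peak 18: h1:18  h2:14  h3:7  h4:0  h5:0  h6:0.
Shift Task 3→3, Task 4→2, Task 6→4, Task 7→3.
Schedule Task 1@1, Task 2@1, Task 3@3, Task 4@2, Task 5@1, Task 6@4, Task 7@3: h1:7  h2:7  h3:7  h4:7  h5:7  h6:4 — peak 7.
Total staffer-hours = 39 over 6 hours ⇒ peak ≥ ⌈39/6⌉ = 7, so 7 is optimal.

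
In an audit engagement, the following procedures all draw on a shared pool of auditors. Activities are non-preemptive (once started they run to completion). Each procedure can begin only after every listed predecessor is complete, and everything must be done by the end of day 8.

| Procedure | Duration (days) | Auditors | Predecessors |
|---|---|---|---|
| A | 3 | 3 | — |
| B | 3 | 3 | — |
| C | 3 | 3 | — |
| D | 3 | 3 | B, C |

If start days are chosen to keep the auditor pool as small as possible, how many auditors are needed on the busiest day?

6

Early-start (A@1, B@1, C@1, D@4) gives peak 9: d1:9  d2:9  d3:9  d4:3  d5:3  d6:3  d7:0  d8:0.
Shift A→4.
Schedule A@4, B@1, C@1, D@4: d1:6  d2:6  d3:6  d4:6  d5:6  d6:6  d7:0  d8:0 — peak 6.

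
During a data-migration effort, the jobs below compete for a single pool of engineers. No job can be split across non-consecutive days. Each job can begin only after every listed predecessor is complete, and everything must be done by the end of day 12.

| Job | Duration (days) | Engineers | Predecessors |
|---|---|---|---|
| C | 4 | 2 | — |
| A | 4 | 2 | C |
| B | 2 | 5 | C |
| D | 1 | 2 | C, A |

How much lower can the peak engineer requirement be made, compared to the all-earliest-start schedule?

Early-start peak: d1:2  d2:2  d3:2  d4:2  d5:7  d6:7  d7:2  d8:2  d9:2  d10:0  d11:0  d12:0 ⇒ 7.
Leveled (C@1, A@5, B@9, D@11): d1:2  d2:2  d3:2  d4:2  d5:2  d6:2  d7:2  d8:2  d9:5  d10:5  d11:2  d12:0 ⇒ 5.
Reduction 7 − 5 = 2.

2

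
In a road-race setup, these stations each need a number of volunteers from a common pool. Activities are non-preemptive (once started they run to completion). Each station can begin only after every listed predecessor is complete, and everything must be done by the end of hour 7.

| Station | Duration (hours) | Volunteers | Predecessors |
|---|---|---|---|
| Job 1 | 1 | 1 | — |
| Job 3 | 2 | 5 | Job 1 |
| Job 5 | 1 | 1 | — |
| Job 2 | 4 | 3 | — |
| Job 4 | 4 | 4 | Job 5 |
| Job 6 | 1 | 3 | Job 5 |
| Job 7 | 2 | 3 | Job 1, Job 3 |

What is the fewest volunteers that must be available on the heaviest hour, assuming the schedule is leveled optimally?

Early-start (Job 1@1, Job 3@2, Job 5@1, Job 2@1, Job 4@2, Job 6@2, Job 7@4) gives peak 15: h1:5  h2:15  h3:12  h4:10  h5:7  h6:0  h7:0.
Shift Job 4→4, Job 6→5, Job 7→6.
Schedule Job 1@1, Job 3@2, Job 5@1, Job 2@1, Job 4@4, Job 6@5, Job 7@6: h1:5  h2:8  h3:8  h4:7  h5:7  h6:7  h7:7 — peak 8.

8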